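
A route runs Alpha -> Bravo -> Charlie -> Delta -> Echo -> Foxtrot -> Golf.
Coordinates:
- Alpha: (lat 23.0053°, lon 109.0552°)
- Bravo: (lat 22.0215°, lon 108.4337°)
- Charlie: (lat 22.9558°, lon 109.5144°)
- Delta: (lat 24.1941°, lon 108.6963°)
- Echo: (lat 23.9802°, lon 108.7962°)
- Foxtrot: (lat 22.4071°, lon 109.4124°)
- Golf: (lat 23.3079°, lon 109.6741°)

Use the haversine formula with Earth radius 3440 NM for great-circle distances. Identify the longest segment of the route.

Echo–Foxtrot

Leg distances:
Alpha→Bravo: 68.4 NM
Bravo→Charlie: 82.1 NM
Charlie→Delta: 86.9 NM
Delta→Echo: 14.0 NM
Echo→Foxtrot: 100.4 NM
Foxtrot→Golf: 56.0 NM
The longest leg is Echo–Foxtrot at 100.4 NM.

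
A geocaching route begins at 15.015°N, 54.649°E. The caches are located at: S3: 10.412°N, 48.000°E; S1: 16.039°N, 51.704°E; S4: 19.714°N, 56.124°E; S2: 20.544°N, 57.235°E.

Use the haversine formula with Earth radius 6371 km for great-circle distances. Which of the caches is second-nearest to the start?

S4

Distances from the start (15.015°N, 54.649°E):
S1: 335.4 km
S4: 545.4 km
S2: 673.0 km
S3: 884.2 km
The second-nearest is S4 at 545.4 km.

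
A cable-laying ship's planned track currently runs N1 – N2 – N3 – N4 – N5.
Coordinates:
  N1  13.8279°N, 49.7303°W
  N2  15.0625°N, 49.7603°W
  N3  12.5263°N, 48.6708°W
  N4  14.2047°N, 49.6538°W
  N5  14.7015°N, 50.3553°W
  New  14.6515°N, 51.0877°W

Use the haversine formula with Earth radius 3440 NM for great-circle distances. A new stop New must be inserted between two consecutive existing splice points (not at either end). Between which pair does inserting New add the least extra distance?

between N4 and N5

Added distance for inserting New between each consecutive pair:
N1–N2: 99.9 NM
N2–N3: 106.1 NM
N3–N4: 161.8 NM
N4–N5: 79.7 NM
Smallest added distance is 79.7 NM, inserting between N4 and N5.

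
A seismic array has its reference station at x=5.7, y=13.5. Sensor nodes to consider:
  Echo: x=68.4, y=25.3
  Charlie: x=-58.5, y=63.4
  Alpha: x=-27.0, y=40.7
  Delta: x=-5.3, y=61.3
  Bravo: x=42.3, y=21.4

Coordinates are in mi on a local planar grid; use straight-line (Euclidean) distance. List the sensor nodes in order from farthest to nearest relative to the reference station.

Charlie, Echo, Delta, Alpha, Bravo

Computing each straight-line distance from x=5.7, y=13.5:
Charlie x=-58.5, y=63.4: 81.3 mi
Echo x=68.4, y=25.3: 63.8 mi
Delta x=-5.3, y=61.3: 49.0 mi
Alpha x=-27.0, y=40.7: 42.5 mi
Bravo x=42.3, y=21.4: 37.4 mi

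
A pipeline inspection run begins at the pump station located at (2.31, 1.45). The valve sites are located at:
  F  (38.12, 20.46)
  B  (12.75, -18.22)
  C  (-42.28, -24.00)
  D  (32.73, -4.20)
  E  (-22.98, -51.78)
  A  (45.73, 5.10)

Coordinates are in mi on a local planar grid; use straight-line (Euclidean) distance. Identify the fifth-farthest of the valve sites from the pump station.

Distances from the pump station ((2.31, 1.45)):
E: 58.9 mi
C: 51.3 mi
A: 43.6 mi
F: 40.5 mi
D: 30.9 mi
B: 22.3 mi
The fifth-farthest is D at 30.9 mi.

D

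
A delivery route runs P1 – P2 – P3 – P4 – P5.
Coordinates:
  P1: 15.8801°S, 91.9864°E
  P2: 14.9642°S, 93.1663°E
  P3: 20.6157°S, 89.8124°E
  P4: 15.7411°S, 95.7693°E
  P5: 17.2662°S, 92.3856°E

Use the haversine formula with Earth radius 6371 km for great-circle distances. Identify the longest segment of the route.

Leg distances:
P1→P2: 162.4 km
P2→P3: 721.7 km
P3→P4: 830.4 km
P4→P5: 398.6 km
The longest leg is P3–P4 at 830.4 km.

P3–P4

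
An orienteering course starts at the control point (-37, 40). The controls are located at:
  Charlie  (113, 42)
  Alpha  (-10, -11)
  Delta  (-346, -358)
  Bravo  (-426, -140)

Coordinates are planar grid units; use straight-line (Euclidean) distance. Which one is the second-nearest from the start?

Charlie

Distances from the start ((-37, 40)):
Alpha: 57.7
Charlie: 150.0
Bravo: 428.6
Delta: 503.9
The second-nearest is Charlie at 150.0.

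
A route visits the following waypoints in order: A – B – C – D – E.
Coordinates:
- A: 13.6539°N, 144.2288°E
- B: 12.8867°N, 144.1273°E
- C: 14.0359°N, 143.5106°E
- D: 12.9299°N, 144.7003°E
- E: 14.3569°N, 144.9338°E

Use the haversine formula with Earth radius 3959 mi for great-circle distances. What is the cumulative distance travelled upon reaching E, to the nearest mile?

353 mi

Leg distances:
A→B: 53.4 mi  (cumulative 53.4 mi)
B→C: 89.6 mi  (cumulative 143.0 mi)
C→D: 110.6 mi  (cumulative 253.6 mi)
D→E: 99.8 mi  (cumulative 353.5 mi)
Cumulative distance at E ≈ 353 mi.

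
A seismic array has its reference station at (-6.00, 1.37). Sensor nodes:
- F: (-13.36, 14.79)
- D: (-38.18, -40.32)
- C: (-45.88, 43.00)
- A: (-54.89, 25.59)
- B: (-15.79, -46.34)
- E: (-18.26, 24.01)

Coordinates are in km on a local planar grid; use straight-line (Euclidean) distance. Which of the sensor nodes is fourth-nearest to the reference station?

Distances from the reference station ((-6.00, 1.37)):
F: 15.3 km
E: 25.7 km
B: 48.7 km
D: 52.7 km
A: 54.6 km
C: 57.6 km
The fourth-nearest is D at 52.7 km.

D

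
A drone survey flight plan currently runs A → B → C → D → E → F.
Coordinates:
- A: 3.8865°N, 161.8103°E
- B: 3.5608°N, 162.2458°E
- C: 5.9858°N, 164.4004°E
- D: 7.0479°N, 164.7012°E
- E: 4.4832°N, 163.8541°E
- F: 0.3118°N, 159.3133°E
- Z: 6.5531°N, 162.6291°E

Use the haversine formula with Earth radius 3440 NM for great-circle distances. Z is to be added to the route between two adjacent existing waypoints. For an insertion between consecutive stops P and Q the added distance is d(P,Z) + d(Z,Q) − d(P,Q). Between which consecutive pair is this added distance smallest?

between B and C

Added distance for inserting Z between each consecutive pair:
A–B: 315.9 NM
B–C: 97.7 NM
C–D: 171.9 NM
D–E: 109.2 NM
E–F: 198.4 NM
Smallest added distance is 97.7 NM, inserting between B and C.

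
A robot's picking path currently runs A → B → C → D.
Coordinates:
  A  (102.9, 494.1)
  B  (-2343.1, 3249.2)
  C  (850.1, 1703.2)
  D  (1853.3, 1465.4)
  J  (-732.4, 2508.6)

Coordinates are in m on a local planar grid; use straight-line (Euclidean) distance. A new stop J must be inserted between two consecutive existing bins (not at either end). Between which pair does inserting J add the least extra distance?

Added distance for inserting J between each consecutive pair:
A–B: 269.4 m
B–C: 0.7 m
C–D: 3532.9 m
Smallest added distance is 0.7 m, inserting between B and C.

between B and C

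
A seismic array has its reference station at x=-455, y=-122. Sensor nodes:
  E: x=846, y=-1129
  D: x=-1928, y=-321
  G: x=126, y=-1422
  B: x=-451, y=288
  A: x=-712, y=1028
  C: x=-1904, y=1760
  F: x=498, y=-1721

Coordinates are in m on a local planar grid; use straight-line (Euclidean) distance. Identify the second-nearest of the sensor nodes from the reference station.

A

Distances from the reference station (x=-455, y=-122):
B: 410.0 m
A: 1178.4 m
G: 1423.9 m
D: 1486.4 m
E: 1645.2 m
F: 1861.5 m
C: 2375.2 m
The second-nearest is A at 1178.4 m.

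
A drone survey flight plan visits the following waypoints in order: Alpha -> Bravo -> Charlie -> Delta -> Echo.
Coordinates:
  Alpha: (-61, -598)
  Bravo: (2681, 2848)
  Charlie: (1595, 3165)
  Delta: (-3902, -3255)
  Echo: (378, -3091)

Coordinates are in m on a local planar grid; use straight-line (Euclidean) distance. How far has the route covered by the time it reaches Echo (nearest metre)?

18270 m

Leg distances:
Alpha→Bravo: 4403.8 m  (cumulative 4403.8 m)
Bravo→Charlie: 1131.3 m  (cumulative 5535.1 m)
Charlie→Delta: 8451.8 m  (cumulative 13987.0 m)
Delta→Echo: 4283.1 m  (cumulative 18270.1 m)
Cumulative distance at Echo ≈ 18270 m.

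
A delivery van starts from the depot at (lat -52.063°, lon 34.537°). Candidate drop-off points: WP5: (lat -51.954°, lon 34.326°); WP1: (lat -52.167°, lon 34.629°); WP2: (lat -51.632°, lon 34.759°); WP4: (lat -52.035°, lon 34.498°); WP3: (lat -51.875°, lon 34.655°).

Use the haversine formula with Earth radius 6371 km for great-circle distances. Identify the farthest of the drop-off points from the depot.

Distances from the depot ((lat -52.063°, lon 34.537°)):
WP2: 50.3 km
WP3: 22.4 km
WP5: 18.9 km
WP1: 13.2 km
WP4: 4.1 km
The farthest is WP2 at 50.3 km.

WP2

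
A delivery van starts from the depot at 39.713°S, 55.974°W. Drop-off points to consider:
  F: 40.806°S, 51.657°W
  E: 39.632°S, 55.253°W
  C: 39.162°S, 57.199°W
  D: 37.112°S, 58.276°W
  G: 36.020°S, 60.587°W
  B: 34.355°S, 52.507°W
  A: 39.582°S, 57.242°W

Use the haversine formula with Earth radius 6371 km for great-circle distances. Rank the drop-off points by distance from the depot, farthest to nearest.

Distances from the depot:
B 34.355°S, 52.507°W: 670.4 km
G 36.020°S, 60.587°W: 576.5 km
F 40.806°S, 51.657°W: 385.9 km
D 37.112°S, 58.276°W: 351.9 km
C 39.162°S, 57.199°W: 121.7 km
A 39.582°S, 57.242°W: 109.5 km
E 39.632°S, 55.253°W: 62.4 km

B, G, F, D, C, A, E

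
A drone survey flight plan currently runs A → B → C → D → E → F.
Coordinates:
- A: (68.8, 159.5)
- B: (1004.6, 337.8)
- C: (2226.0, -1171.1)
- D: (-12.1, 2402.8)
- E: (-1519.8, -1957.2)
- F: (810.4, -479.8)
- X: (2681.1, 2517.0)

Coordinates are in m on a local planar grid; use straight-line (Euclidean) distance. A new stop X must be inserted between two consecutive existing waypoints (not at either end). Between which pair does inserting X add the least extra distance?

between C and D

Added distance for inserting X between each consecutive pair:
A–B: 5315.6 m
B–C: 4524.3 m
C–D: 2194.8 m
D–E: 4219.6 m
E–F: 6910.9 m
Smallest added distance is 2194.8 m, inserting between C and D.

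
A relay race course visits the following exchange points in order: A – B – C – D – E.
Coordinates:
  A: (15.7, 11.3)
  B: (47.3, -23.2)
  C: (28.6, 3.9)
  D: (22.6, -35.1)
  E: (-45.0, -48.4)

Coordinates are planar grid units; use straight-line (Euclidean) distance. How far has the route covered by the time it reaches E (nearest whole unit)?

Leg distances:
A→B: 46.8  (cumulative 46.8)
B→C: 32.9  (cumulative 79.7)
C→D: 39.5  (cumulative 119.2)
D→E: 68.9  (cumulative 188.1)
Cumulative distance at E ≈ 188.

188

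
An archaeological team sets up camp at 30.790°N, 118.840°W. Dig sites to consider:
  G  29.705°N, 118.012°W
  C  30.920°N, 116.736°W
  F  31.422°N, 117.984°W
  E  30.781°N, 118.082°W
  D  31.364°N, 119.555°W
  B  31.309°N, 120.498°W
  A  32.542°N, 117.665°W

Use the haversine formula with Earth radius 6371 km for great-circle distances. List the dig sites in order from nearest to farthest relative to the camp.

E, D, F, G, B, C, A

Distance from the camp at 30.790°N, 118.840°W to each:
E 30.781°N, 118.082°W: 72.4 km
D 31.364°N, 119.555°W: 93.3 km
F 31.422°N, 117.984°W: 107.6 km
G 29.705°N, 118.012°W: 144.5 km
B 31.309°N, 120.498°W: 168.2 km
C 30.920°N, 116.736°W: 201.4 km
A 32.542°N, 117.665°W: 224.3 km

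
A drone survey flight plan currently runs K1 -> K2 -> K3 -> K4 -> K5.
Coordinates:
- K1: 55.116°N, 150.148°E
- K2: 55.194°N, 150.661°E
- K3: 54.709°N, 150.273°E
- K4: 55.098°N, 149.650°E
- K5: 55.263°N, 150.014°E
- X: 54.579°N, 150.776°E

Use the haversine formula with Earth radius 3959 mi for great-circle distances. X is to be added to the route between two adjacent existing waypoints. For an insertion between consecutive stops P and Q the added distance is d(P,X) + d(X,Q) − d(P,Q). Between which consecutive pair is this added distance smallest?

between K2 and K3

Added distance for inserting X between each consecutive pair:
K1–K2: 66.5 mi
K2–K3: 27.9 mi
K3–K4: 42.9 mi
K4–K5: 95.2 mi
Smallest added distance is 27.9 mi, inserting between K2 and K3.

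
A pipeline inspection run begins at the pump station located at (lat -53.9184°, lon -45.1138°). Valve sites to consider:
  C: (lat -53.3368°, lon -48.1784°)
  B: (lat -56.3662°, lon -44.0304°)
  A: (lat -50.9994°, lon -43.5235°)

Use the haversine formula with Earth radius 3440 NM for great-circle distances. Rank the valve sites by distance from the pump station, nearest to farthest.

C, B, A

Distance from the pump station at (lat -53.9184°, lon -45.1138°) to each:
C (lat -53.3368°, lon -48.1784°): 114.6 NM
B (lat -56.3662°, lon -44.0304°): 151.6 NM
A (lat -50.9994°, lon -43.5235°): 184.6 NM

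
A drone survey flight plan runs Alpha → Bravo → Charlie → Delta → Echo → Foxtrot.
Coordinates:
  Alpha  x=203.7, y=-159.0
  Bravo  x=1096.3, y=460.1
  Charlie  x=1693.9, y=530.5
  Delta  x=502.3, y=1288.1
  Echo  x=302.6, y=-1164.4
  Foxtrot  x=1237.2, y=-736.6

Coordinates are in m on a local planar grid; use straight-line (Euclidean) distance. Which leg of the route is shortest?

Bravo–Charlie

Leg distances:
Alpha→Bravo: 1086.3 m
Bravo→Charlie: 601.7 m
Charlie→Delta: 1412.0 m
Delta→Echo: 2460.6 m
Echo→Foxtrot: 1027.9 m
The shortest leg is Bravo–Charlie at 601.7 m.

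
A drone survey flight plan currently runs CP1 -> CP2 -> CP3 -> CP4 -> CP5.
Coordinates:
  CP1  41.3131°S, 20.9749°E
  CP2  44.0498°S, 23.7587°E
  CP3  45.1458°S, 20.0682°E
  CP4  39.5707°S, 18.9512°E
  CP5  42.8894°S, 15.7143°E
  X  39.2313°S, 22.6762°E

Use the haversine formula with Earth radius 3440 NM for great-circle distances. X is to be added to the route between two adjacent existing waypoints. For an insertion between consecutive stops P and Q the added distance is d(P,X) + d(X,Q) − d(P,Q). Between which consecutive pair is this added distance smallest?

between CP3 and CP4

Added distance for inserting X between each consecutive pair:
CP1–CP2: 235.5 NM
CP2–CP3: 495.9 NM
CP3–CP4: 209.2 NM
CP4–CP5: 310.9 NM
Smallest added distance is 209.2 NM, inserting between CP3 and CP4.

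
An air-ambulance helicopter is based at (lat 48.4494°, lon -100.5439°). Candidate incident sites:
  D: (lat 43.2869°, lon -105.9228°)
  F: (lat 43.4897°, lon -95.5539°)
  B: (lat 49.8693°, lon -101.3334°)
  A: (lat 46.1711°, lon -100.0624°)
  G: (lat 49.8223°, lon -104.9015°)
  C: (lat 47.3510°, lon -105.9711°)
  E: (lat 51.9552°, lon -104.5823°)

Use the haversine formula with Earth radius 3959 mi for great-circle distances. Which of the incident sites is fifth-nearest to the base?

Distances from the base ((lat 48.4494°, lon -100.5439°)):
B: 104.4 mi
A: 159.0 mi
G: 218.6 mi
C: 262.6 mi
E: 300.9 mi
F: 418.0 mi
D: 440.5 mi
The fifth-nearest is E at 300.9 mi.

E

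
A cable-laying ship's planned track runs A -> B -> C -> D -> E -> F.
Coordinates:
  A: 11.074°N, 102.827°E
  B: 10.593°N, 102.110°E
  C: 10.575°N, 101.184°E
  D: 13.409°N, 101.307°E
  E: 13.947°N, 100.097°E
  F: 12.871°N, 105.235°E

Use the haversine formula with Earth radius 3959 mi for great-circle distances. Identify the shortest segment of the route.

A–B

Leg distances:
A→B: 58.9 mi
B→C: 62.9 mi
C→D: 196.0 mi
D→E: 89.3 mi
E→F: 353.2 mi
The shortest leg is A–B at 58.9 mi.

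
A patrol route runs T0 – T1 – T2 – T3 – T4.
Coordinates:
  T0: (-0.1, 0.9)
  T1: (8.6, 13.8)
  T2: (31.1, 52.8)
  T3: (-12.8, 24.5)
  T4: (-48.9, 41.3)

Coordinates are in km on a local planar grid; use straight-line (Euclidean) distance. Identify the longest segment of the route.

T2–T3

Leg distances:
T0→T1: 15.6 km
T1→T2: 45.0 km
T2→T3: 52.2 km
T3→T4: 39.8 km
The longest leg is T2–T3 at 52.2 km.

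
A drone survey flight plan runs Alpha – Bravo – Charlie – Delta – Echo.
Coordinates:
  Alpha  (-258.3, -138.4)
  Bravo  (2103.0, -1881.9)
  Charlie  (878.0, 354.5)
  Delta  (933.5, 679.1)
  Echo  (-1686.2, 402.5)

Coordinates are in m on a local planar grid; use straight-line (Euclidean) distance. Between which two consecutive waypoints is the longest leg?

Alpha–Bravo

Leg distances:
Alpha→Bravo: 2935.2 m
Bravo→Charlie: 2549.9 m
Charlie→Delta: 329.3 m
Delta→Echo: 2634.3 m
The longest leg is Alpha–Bravo at 2935.2 m.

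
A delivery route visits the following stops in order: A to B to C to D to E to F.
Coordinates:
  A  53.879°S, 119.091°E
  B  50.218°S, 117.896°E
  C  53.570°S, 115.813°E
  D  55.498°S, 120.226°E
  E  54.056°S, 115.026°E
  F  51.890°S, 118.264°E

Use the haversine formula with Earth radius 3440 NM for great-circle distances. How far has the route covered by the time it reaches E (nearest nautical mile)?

832 NM

Leg distances:
A→B: 224.2 NM  (cumulative 224.2 NM)
B→C: 215.5 NM  (cumulative 439.7 NM)
C→D: 192.4 NM  (cumulative 632.1 NM)
D→E: 199.7 NM  (cumulative 831.8 NM)
Cumulative distance at E ≈ 832 NM.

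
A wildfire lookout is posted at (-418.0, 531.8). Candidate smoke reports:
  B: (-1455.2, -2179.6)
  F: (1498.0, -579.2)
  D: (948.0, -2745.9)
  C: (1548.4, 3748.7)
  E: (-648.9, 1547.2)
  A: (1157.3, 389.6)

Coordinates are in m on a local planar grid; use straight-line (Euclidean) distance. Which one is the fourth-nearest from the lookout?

B

Distances from the lookout ((-418.0, 531.8)):
E: 1041.3 m
A: 1581.7 m
F: 2214.8 m
B: 2903.0 m
D: 3551.0 m
C: 3770.3 m
The fourth-nearest is B at 2903.0 m.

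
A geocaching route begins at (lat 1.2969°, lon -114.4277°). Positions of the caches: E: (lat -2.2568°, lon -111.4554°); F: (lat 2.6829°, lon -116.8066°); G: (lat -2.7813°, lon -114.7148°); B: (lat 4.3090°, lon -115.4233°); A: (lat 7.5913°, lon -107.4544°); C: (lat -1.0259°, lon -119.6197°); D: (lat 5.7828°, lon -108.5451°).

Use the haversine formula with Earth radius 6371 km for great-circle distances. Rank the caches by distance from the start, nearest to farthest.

F, B, G, E, C, D, A

Distances from the start:
F (lat 2.6829°, lon -116.8066°): 306.0 km
B (lat 4.3090°, lon -115.4233°): 352.7 km
G (lat -2.7813°, lon -114.7148°): 454.6 km
E (lat -2.2568°, lon -111.4554°): 515.1 km
C (lat -1.0259°, lon -119.6197°): 632.4 km
D (lat 5.7828°, lon -108.5451°): 821.5 km
A (lat 7.5913°, lon -107.4544°): 1042.5 km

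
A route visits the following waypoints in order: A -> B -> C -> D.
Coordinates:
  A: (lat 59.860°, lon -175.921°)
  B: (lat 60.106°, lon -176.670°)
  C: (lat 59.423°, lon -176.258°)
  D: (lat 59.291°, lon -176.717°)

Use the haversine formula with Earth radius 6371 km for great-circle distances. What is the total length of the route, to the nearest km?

Leg distances:
A→B: 49.8 km  (cumulative 49.8 km)
B→C: 79.4 km  (cumulative 129.2 km)
C→D: 29.9 km  (cumulative 159.1 km)
Total route length ≈ 159 km.

159 km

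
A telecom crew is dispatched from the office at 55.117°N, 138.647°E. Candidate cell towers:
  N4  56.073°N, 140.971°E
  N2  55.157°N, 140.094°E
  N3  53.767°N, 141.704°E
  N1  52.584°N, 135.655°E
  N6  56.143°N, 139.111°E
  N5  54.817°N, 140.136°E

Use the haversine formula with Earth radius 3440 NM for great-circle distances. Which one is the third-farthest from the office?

N4

Distances from the office (55.117°N, 138.647°E):
N1: 185.3 NM
N3: 134.0 NM
N4: 97.5 NM
N6: 63.6 NM
N5: 54.4 NM
N2: 49.7 NM
The third-farthest is N4 at 97.5 NM.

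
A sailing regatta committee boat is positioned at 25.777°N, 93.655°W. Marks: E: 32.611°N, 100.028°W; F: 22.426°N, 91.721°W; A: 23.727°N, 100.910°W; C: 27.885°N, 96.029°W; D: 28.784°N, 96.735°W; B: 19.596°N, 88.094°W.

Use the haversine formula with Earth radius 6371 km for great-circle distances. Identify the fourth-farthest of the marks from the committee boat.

D

Distances from the committee boat (25.777°N, 93.655°W):
E: 979.4 km
B: 892.9 km
A: 767.1 km
D: 452.1 km
F: 421.1 km
C: 332.3 km
The fourth-farthest is D at 452.1 km.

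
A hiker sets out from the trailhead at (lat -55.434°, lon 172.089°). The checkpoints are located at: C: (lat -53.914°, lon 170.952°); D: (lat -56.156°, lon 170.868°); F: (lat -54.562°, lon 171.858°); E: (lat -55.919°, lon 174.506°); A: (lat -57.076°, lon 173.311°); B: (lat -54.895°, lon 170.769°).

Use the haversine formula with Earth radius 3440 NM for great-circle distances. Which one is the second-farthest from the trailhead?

Distances from the trailhead ((lat -55.434°, lon 172.089°)):
A: 106.7 NM
C: 99.4 NM
E: 86.8 NM
D: 59.8 NM
B: 55.6 NM
F: 53.0 NM
The second-farthest is C at 99.4 NM.

C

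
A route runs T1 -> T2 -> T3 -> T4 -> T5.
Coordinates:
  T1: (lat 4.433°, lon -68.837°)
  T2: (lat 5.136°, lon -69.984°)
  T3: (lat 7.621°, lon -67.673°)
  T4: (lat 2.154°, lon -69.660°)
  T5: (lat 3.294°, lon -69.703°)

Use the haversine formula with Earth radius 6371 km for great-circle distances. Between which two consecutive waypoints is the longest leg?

Leg distances:
T1→T2: 149.2 km
T2→T3: 376.2 km
T3→T4: 646.5 km
T4→T5: 126.9 km
The longest leg is T3–T4 at 646.5 km.

T3–T4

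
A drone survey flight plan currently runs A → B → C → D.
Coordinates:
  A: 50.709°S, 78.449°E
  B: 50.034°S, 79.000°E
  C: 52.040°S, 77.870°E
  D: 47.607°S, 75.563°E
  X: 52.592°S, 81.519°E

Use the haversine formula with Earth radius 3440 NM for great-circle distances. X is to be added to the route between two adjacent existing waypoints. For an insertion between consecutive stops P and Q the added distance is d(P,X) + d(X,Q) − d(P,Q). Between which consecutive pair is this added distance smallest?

between B and C

Added distance for inserting X between each consecutive pair:
A–B: 295.4 NM
B–C: 190.5 NM
C–D: 234.0 NM
Smallest added distance is 190.5 NM, inserting between B and C.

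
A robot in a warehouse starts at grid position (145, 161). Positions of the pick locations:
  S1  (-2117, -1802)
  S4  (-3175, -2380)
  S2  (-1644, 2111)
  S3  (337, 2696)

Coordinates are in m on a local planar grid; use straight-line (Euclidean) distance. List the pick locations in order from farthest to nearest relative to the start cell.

Distance from the start cell at (145, 161) to each:
S4 (-3175, -2380): 4180.8 m
S1 (-2117, -1802): 2995.0 m
S2 (-1644, 2111): 2646.3 m
S3 (337, 2696): 2542.3 m

S4, S1, S2, S3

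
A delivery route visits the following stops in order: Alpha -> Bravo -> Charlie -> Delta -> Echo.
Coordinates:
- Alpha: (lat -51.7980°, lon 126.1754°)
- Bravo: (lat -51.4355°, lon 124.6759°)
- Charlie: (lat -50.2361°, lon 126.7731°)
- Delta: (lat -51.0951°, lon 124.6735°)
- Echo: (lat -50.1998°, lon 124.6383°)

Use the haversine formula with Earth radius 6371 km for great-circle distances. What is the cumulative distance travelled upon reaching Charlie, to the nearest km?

Leg distances:
Alpha→Bravo: 111.1 km  (cumulative 111.1 km)
Bravo→Charlie: 198.7 km  (cumulative 309.8 km)
Cumulative distance at Charlie ≈ 310 km.

310 km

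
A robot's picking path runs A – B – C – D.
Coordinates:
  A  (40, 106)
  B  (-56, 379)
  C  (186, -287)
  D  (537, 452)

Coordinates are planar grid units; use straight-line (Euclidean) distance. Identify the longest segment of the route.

Leg distances:
A→B: 289.4
B→C: 708.6
C→D: 818.1
The longest leg is C–D at 818.1.

C–D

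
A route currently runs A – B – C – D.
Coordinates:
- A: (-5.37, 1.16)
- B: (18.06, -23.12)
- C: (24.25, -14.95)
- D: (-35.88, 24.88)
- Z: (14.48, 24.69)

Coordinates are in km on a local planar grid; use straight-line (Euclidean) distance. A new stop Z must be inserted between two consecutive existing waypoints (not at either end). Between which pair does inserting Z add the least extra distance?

between C and D

Added distance for inserting Z between each consecutive pair:
A–B: 45.0 km
B–C: 78.5 km
C–D: 19.1 km
Smallest added distance is 19.1 km, inserting between C and D.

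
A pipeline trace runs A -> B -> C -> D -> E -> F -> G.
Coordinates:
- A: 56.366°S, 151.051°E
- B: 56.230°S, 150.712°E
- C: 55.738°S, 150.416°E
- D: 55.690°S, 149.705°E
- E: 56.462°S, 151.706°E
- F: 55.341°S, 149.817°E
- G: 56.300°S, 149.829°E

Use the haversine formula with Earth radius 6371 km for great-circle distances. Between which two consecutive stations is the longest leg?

Leg distances:
A→B: 25.8 km
B→C: 57.7 km
C→D: 44.9 km
D→E: 150.9 km
E→F: 171.5 km
F→G: 106.6 km
The longest leg is E–F at 171.5 km.

E–F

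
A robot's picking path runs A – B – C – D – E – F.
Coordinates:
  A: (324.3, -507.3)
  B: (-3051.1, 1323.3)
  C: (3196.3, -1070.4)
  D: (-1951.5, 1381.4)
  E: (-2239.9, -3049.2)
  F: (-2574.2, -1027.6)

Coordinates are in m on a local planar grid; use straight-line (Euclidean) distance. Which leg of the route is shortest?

E–F

Leg distances:
A→B: 3839.8 m
B→C: 6690.3 m
C→D: 5701.9 m
D→E: 4440.0 m
E→F: 2049.1 m
The shortest leg is E–F at 2049.1 m.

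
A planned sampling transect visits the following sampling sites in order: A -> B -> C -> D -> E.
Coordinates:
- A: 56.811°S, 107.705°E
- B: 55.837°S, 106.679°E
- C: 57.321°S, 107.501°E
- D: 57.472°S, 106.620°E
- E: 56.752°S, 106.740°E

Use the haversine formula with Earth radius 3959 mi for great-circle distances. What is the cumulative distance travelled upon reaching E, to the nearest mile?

Leg distances:
A→B: 77.9 mi  (cumulative 77.9 mi)
B→C: 107.2 mi  (cumulative 185.1 mi)
C→D: 34.4 mi  (cumulative 219.6 mi)
D→E: 50.0 mi  (cumulative 269.5 mi)
Cumulative distance at E ≈ 270 mi.

270 mi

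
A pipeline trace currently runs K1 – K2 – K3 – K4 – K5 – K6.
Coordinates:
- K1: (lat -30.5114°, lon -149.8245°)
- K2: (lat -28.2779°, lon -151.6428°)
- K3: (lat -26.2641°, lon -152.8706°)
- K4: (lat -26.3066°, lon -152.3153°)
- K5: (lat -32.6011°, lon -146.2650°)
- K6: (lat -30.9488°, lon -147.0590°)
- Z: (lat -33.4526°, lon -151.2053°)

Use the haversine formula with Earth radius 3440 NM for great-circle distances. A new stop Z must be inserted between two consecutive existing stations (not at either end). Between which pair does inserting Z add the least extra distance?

Added distance for inserting Z between each consecutive pair:
K1–K2: 337.2 NM
K2–K3: 614.2 NM
K3–K4: 843.1 NM
K4–K5: 194.2 NM
K5–K6: 405.4 NM
Smallest added distance is 194.2 NM, inserting between K4 and K5.

between K4 and K5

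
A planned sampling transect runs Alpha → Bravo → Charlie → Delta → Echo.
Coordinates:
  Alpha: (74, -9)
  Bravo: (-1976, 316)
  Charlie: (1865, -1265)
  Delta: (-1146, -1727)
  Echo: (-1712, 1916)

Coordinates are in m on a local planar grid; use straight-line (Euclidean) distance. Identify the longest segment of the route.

Leg distances:
Alpha→Bravo: 2075.6 m
Bravo→Charlie: 4153.7 m
Charlie→Delta: 3046.2 m
Delta→Echo: 3686.7 m
The longest leg is Bravo–Charlie at 4153.7 m.

Bravo–Charlie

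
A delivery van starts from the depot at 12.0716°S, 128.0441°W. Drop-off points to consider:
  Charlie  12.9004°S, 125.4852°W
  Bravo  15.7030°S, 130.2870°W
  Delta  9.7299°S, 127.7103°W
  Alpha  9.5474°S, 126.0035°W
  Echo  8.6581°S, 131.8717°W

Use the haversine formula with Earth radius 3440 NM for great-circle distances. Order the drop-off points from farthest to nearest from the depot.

Distance from the depot at 12.0716°S, 128.0441°W to each:
Echo 8.6581°S, 131.8717°W: 305.1 NM
Bravo 15.7030°S, 130.2870°W: 254.2 NM
Alpha 9.5474°S, 126.0035°W: 193.5 NM
Charlie 12.9004°S, 125.4852°W: 158.0 NM
Delta 9.7299°S, 127.7103°W: 142.0 NM

Echo, Bravo, Alpha, Charlie, Delta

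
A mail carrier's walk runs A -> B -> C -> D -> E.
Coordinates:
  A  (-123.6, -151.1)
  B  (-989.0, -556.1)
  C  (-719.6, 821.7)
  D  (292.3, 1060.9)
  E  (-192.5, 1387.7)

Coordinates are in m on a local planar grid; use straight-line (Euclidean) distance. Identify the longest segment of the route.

Leg distances:
A→B: 955.5 m
B→C: 1403.9 m
C→D: 1039.8 m
D→E: 584.7 m
The longest leg is B–C at 1403.9 m.

B–C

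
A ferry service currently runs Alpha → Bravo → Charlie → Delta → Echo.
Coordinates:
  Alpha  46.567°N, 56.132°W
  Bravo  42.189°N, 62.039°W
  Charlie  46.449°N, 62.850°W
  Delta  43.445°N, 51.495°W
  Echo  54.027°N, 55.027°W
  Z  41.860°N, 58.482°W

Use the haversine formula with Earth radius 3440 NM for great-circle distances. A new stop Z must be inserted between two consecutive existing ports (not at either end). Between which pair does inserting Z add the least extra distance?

Added distance for inserting Z between each consecutive pair:
Alpha–Bravo: 95.0 NM
Bravo–Charlie: 235.2 NM
Charlie–Delta: 141.7 NM
Delta–Echo: 415.8 NM
Smallest added distance is 95.0 NM, inserting between Alpha and Bravo.

between Alpha and Bravo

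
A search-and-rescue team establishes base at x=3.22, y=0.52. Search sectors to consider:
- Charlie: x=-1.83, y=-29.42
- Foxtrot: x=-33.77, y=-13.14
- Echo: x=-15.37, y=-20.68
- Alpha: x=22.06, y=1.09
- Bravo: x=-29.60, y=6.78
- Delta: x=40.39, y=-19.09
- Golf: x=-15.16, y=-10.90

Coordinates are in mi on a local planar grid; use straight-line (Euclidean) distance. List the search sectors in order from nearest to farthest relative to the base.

Computing each straight-line distance from x=3.22, y=0.52:
Alpha x=22.06, y=1.09: 18.8 mi
Golf x=-15.16, y=-10.90: 21.6 mi
Echo x=-15.37, y=-20.68: 28.2 mi
Charlie x=-1.83, y=-29.42: 30.4 mi
Bravo x=-29.60, y=6.78: 33.4 mi
Foxtrot x=-33.77, y=-13.14: 39.4 mi
Delta x=40.39, y=-19.09: 42.0 mi

Alpha, Golf, Echo, Charlie, Bravo, Foxtrot, Delta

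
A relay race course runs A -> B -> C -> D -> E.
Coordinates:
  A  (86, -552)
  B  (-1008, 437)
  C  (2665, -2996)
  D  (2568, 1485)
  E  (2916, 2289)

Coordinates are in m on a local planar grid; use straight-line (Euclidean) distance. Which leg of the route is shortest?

D–E

Leg distances:
A→B: 1474.8 m
B→C: 5027.6 m
C→D: 4482.0 m
D→E: 876.1 m
The shortest leg is D–E at 876.1 m.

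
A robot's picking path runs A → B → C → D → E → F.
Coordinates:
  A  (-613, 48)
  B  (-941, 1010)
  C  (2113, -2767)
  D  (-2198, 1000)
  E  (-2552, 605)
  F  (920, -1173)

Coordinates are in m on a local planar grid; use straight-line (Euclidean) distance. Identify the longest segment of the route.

Leg distances:
A→B: 1016.4 m
B→C: 4857.2 m
C→D: 5724.9 m
D→E: 530.4 m
E→F: 3900.8 m
The longest leg is C–D at 5724.9 m.

C–D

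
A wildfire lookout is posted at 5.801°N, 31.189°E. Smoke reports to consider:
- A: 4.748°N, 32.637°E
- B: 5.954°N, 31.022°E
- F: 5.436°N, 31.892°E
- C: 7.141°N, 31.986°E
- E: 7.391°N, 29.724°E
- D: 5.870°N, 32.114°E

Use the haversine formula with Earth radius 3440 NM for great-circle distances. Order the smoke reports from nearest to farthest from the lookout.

Computing each great-circle distance from 5.801°N, 31.189°E:
B 5.954°N, 31.022°E: 13.6 NM
F 5.436°N, 31.892°E: 47.4 NM
D 5.870°N, 32.114°E: 55.4 NM
C 7.141°N, 31.986°E: 93.5 NM
A 4.748°N, 32.637°E: 107.2 NM
E 7.391°N, 29.724°E: 129.4 NM

B, F, D, C, A, E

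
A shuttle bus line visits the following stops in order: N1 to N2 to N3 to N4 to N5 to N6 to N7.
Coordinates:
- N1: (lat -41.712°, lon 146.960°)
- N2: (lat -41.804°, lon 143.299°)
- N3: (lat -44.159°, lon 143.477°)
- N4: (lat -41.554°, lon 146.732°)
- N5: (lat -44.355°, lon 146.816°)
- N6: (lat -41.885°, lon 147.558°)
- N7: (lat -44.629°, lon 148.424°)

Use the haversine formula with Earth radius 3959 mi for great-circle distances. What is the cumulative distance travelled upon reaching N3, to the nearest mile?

352 mi

Leg distances:
N1→N2: 188.8 mi  (cumulative 188.8 mi)
N2→N3: 163.0 mi  (cumulative 351.8 mi)
Cumulative distance at N3 ≈ 352 mi.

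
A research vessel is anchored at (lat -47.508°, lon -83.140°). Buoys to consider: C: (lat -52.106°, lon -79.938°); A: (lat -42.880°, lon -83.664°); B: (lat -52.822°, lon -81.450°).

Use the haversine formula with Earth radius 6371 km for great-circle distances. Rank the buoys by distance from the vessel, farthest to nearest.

B, C, A

Computing each great-circle distance from (lat -47.508°, lon -83.140°):
B (lat -52.822°, lon -81.450°): 603.0 km
C (lat -52.106°, lon -79.938°): 560.4 km
A (lat -42.880°, lon -83.664°): 516.2 km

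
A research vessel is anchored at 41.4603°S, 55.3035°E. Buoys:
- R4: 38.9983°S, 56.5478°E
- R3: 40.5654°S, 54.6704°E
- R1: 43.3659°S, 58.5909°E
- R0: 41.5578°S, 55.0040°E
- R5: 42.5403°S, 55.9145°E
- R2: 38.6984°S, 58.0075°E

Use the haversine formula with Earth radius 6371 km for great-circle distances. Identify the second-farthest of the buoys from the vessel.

Distances from the vessel (41.4603°S, 55.3035°E):
R2: 383.7 km
R1: 343.1 km
R4: 293.4 km
R5: 130.3 km
R3: 112.8 km
R0: 27.2 km
The second-farthest is R1 at 343.1 km.

R1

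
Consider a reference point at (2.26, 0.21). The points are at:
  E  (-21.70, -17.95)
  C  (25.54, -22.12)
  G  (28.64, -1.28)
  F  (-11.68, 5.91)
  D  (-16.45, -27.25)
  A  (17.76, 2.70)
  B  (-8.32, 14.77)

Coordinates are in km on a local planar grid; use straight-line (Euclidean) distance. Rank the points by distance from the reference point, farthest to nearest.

Computing each straight-line distance from (2.26, 0.21):
D (-16.45, -27.25): 33.2 km
C (25.54, -22.12): 32.3 km
E (-21.70, -17.95): 30.1 km
G (28.64, -1.28): 26.4 km
B (-8.32, 14.77): 18.0 km
A (17.76, 2.70): 15.7 km
F (-11.68, 5.91): 15.1 km

D, C, E, G, B, A, F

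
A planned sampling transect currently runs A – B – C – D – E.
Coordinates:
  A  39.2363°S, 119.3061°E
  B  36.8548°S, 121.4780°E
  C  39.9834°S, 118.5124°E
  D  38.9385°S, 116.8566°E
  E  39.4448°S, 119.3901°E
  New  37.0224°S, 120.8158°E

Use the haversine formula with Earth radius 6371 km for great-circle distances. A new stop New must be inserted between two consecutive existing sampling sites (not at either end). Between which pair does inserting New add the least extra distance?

between B and C

Added distance for inserting New between each consecutive pair:
A–B: 15.1 km
B–C: 13.9 km
C–D: 609.0 km
D–E: 478.4 km
Smallest added distance is 13.9 km, inserting between B and C.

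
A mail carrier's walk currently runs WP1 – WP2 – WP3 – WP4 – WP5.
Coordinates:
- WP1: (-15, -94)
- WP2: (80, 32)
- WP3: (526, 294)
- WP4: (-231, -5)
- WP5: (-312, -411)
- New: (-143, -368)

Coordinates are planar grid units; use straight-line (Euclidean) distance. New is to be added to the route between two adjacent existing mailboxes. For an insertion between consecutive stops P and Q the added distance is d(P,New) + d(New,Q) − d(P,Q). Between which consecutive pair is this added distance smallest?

between WP4 and WP5

Added distance for inserting New between each consecutive pair:
WP1–WP2: 602.6
WP2–WP3: 881.9
WP3–WP4: 500.8
WP4–WP5: 133.9
Smallest added distance is 133.9, inserting between WP4 and WP5.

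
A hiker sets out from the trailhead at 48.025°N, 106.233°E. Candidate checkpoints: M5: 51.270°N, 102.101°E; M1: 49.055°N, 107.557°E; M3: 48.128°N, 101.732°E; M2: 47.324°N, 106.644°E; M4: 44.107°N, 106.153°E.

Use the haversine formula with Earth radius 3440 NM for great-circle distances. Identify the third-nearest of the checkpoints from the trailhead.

Distance to each, sorted:
M2: 45.2 NM
M1: 81.2 NM
M3: 180.6 NM
M4: 235.3 NM
M5: 252.4 NM
The third-nearest is M3 at 180.6 NM.

M3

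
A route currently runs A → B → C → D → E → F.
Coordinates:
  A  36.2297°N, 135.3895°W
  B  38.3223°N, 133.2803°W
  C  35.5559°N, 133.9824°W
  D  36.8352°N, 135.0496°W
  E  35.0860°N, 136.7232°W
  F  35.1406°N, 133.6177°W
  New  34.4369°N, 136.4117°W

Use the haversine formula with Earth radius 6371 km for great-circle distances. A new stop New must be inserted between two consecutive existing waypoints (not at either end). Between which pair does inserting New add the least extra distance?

between E and F

Added distance for inserting New between each consecutive pair:
A–B: 436.5 km
B–C: 454.9 km
C–D: 376.1 km
D–E: 125.3 km
E–F: 61.9 km
Smallest added distance is 61.9 km, inserting between E and F.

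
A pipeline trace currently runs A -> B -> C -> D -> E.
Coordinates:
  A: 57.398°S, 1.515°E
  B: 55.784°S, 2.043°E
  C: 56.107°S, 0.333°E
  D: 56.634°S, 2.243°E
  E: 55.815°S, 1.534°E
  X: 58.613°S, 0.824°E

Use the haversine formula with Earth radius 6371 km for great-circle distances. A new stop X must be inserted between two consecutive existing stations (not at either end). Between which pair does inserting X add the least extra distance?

Added distance for inserting X between each consecutive pair:
A–B: 281.8 km
B–C: 490.8 km
C–D: 384.5 km
D–E: 448.7 km
Smallest added distance is 281.8 km, inserting between A and B.

between A and B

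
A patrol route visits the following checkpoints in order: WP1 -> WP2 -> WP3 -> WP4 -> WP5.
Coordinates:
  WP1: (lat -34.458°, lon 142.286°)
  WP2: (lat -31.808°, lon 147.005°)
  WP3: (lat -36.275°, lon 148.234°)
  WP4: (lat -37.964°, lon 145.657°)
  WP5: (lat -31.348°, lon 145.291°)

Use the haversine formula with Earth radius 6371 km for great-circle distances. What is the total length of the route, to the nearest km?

Leg distances:
WP1→WP2: 529.0 km  (cumulative 529.0 km)
WP2→WP3: 509.4 km  (cumulative 1038.4 km)
WP3→WP4: 295.7 km  (cumulative 1334.1 km)
WP4→WP5: 736.4 km  (cumulative 2070.6 km)
Total route length ≈ 2071 km.

2071 km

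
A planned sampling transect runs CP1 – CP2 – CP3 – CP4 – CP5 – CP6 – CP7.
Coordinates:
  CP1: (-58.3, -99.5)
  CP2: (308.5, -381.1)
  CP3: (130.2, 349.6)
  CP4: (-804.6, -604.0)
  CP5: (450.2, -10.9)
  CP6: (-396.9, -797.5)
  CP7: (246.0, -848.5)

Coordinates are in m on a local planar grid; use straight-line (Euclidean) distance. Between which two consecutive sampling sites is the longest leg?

CP4–CP5

Leg distances:
CP1→CP2: 462.4 m
CP2→CP3: 752.1 m
CP3→CP4: 1335.4 m
CP4→CP5: 1387.9 m
CP5→CP6: 1156.0 m
CP6→CP7: 644.9 m
The longest leg is CP4–CP5 at 1387.9 m.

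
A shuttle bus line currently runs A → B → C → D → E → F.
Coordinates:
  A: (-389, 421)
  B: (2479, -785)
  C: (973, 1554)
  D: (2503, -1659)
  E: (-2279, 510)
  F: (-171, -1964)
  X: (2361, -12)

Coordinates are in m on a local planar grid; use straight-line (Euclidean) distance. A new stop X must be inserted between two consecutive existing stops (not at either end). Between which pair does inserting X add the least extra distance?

Added distance for inserting X between each consecutive pair:
A–B: 454.6 m
B–C: 92.6 m
C–D: 187.0 m
D–E: 1071.5 m
E–F: 4616.1 m
Smallest added distance is 92.6 m, inserting between B and C.

between B and C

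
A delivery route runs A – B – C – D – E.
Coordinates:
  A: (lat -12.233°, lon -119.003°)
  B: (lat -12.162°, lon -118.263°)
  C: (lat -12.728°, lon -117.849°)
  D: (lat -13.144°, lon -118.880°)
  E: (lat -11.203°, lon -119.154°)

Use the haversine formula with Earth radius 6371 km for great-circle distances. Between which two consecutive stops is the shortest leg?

B–C

Leg distances:
A→B: 80.8 km
B→C: 77.3 km
C→D: 120.9 km
D→E: 217.9 km
The shortest leg is B–C at 77.3 km.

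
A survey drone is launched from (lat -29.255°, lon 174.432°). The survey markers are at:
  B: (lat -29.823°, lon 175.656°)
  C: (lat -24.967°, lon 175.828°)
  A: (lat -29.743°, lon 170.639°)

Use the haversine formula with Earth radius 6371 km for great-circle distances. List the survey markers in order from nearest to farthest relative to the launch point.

B, A, C

Distance from the launch point at (lat -29.255°, lon 174.432°) to each:
B (lat -29.823°, lon 175.656°): 134.2 km
A (lat -29.743°, lon 170.639°): 371.1 km
C (lat -24.967°, lon 175.828°): 496.4 km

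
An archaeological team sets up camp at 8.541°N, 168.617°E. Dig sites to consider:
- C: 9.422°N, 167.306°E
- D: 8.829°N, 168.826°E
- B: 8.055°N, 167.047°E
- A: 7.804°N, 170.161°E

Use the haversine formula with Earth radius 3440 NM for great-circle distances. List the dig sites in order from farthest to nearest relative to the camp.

Distance from the camp at 8.541°N, 168.617°E to each:
A 7.804°N, 170.161°E: 101.9 NM
B 8.055°N, 167.047°E: 97.7 NM
C 9.422°N, 167.306°E: 94.0 NM
D 8.829°N, 168.826°E: 21.3 NM

A, B, C, D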